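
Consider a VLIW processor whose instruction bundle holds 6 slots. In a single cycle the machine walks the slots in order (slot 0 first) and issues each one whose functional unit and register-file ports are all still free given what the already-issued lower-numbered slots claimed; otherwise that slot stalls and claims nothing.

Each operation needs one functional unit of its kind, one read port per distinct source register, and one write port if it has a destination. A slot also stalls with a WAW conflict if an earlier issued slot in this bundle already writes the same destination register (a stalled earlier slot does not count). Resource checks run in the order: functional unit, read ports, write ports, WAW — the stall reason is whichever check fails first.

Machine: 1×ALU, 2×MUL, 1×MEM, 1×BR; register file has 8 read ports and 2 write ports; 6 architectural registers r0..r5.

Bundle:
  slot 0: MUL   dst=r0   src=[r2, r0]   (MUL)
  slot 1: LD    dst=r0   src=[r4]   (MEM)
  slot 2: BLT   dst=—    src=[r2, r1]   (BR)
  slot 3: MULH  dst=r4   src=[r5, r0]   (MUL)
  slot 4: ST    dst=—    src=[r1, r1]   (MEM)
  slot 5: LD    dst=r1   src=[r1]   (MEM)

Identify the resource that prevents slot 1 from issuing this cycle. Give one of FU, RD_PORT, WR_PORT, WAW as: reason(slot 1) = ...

  0. MUL→r0 ⇒ go  {1A/1Mu/1Ld/1B | 6r 1w}
  1. MEM→r0 ⇒ no(WAW)  {1A/1Mu/1Ld/1B | 6r 1w}
  2. BR ⇒ go  {1A/1Mu/1Ld/0B | 4r 1w}
  3. MUL→r4 ⇒ go  {1A/0Mu/1Ld/0B | 2r 0w}
  4. MEM ⇒ go  {1A/0Mu/0Ld/0B | 1r 0w}
  5. MEM→r1 ⇒ no(FU)  {1A/0Mu/0Ld/0B | 1r 0w}

reason(slot 1) = WAW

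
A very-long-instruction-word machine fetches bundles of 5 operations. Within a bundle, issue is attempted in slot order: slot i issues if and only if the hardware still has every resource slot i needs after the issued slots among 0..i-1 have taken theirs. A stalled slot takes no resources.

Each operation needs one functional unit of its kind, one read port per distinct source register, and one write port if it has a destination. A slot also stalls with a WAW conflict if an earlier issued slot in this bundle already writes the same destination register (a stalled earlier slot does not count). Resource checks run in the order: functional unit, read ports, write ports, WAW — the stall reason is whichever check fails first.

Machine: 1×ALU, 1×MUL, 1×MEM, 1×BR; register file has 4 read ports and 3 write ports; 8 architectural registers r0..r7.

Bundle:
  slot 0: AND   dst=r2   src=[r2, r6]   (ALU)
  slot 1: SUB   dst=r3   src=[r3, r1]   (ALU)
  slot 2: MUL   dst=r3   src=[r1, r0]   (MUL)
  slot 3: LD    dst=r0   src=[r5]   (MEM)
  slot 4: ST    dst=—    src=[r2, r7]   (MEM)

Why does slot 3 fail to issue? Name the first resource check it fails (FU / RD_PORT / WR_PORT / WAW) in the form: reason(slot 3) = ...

(0) want 1×ALU +2rd +1wr — yes → AL0|MU1|ME1|BR1|rd2|wr2
(1) want 1×ALU +2rd +1wr — FU → AL0|MU1|ME1|BR1|rd2|wr2
(2) want 1×MUL +2rd +1wr — yes → AL0|MU0|ME1|BR1|rd0|wr1
(3) want 1×MEM +1rd +1wr — RD_PORT → AL0|MU0|ME1|BR1|rd0|wr1
(4) want 1×MEM +2rd +0wr — RD_PORT → AL0|MU0|ME1|BR1|rd0|wr1

reason(slot 3) = RD_PORT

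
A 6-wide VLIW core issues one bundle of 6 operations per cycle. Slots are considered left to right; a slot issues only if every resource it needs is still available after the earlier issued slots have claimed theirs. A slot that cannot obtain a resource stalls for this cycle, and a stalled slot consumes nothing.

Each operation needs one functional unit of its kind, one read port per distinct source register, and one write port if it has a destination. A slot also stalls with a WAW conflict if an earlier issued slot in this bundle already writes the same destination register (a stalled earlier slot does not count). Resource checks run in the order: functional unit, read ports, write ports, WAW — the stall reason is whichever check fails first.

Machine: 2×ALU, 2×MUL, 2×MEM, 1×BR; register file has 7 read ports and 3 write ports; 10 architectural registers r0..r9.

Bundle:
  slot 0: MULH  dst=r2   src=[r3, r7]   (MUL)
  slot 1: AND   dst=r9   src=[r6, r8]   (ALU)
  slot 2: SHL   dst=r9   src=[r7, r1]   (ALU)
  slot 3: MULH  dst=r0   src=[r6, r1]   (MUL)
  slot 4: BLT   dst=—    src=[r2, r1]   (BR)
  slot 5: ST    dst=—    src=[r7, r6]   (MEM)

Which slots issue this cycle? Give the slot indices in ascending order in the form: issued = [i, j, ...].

(0) want 1×MUL +2rd +1wr — yes → AL2|MU1|ME2|BR1|rd5|wr2
(1) want 1×ALU +2rd +1wr — yes → AL1|MU1|ME2|BR1|rd3|wr1
(2) want 1×ALU +2rd +1wr — WAW → AL1|MU1|ME2|BR1|rd3|wr1
(3) want 1×MUL +2rd +1wr — yes → AL1|MU0|ME2|BR1|rd1|wr0
(4) want 1×BR +2rd +0wr — RD_PORT → AL1|MU0|ME2|BR1|rd1|wr0
(5) want 1×MEM +2rd +0wr — RD_PORT → AL1|MU0|ME2|BR1|rd1|wr0

issued = [0, 1, 3]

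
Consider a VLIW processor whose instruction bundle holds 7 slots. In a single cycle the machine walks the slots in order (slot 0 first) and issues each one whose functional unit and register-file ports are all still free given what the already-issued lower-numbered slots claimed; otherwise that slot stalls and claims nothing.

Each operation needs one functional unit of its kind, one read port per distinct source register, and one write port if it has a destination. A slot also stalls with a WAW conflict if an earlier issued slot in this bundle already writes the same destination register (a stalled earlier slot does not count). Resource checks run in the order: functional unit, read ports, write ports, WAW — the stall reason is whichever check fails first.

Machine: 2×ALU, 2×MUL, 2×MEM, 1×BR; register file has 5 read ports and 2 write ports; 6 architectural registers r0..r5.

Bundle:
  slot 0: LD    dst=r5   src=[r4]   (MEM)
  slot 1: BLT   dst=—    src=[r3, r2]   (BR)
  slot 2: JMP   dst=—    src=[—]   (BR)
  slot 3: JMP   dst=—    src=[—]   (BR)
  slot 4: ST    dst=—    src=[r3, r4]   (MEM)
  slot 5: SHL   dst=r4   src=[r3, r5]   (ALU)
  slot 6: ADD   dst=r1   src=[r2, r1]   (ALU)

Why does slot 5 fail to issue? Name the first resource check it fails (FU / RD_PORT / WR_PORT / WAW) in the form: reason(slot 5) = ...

reason(slot 5) = RD_PORT

  0. MEM→r5 ⇒ go  {2A/2Mu/1Ld/1B | 4r 1w}
  1. BR ⇒ go  {2A/2Mu/1Ld/0B | 2r 1w}
  2. BR ⇒ no(FU)  {2A/2Mu/1Ld/0B | 2r 1w}
  3. BR ⇒ no(FU)  {2A/2Mu/1Ld/0B | 2r 1w}
  4. MEM ⇒ go  {2A/2Mu/0Ld/0B | 0r 1w}
  5. ALU→r4 ⇒ no(RD_PORT)  {2A/2Mu/0Ld/0B | 0r 1w}
  6. ALU→r1 ⇒ no(RD_PORT)  {2A/2Mu/0Ld/0B | 0r 1w}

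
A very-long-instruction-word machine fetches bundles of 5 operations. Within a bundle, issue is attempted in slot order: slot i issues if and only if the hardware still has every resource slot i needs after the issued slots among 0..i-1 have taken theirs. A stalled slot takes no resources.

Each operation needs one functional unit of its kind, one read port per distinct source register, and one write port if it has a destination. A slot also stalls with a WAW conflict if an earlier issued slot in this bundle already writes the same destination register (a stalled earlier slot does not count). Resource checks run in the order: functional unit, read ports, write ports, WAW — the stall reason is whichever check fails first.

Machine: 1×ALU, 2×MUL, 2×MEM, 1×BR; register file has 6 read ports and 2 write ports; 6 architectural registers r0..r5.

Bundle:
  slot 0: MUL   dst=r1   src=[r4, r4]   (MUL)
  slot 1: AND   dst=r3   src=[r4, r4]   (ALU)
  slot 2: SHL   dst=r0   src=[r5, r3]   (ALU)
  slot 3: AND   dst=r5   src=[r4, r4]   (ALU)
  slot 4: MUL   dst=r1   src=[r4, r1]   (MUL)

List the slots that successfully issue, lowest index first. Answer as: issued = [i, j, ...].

#0 MUL src=r4,r4 dispatched  <A:1 Mu:1 Ld:2 B:1 rd:5 wr:1>
#1 ALU src=r4,r4 dispatched  <A:0 Mu:1 Ld:2 B:1 rd:4 wr:0>
#2 ALU src=r5,r3 held:FU  <A:0 Mu:1 Ld:2 B:1 rd:4 wr:0>
#3 ALU src=r4,r4 held:FU  <A:0 Mu:1 Ld:2 B:1 rd:4 wr:0>
#4 MUL src=r4,r1 held:WR_PORT  <A:0 Mu:1 Ld:2 B:1 rd:4 wr:0>

issued = [0, 1]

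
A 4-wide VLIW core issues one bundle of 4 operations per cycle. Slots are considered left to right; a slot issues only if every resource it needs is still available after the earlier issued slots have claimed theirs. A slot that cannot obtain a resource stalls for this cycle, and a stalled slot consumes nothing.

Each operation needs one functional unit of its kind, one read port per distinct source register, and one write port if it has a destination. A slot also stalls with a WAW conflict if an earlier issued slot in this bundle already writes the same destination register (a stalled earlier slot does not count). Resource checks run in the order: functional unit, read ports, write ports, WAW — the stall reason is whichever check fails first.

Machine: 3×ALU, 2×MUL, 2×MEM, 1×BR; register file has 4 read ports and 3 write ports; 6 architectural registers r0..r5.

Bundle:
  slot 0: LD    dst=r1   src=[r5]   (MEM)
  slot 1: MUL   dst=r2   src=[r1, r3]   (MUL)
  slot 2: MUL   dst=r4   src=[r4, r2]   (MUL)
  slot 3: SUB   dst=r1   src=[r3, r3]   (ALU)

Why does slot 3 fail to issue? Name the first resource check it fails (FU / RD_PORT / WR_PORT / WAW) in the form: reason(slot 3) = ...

reason(slot 3) = WAW

(0) want 1×MEM +1rd +1wr — yes → AL3|MU2|ME1|BR1|rd3|wr2
(1) want 1×MUL +2rd +1wr — yes → AL3|MU1|ME1|BR1|rd1|wr1
(2) want 1×MUL +2rd +1wr — RD_PORT → AL3|MU1|ME1|BR1|rd1|wr1
(3) want 1×ALU +1rd +1wr — WAW → AL3|MU1|ME1|BR1|rd1|wr1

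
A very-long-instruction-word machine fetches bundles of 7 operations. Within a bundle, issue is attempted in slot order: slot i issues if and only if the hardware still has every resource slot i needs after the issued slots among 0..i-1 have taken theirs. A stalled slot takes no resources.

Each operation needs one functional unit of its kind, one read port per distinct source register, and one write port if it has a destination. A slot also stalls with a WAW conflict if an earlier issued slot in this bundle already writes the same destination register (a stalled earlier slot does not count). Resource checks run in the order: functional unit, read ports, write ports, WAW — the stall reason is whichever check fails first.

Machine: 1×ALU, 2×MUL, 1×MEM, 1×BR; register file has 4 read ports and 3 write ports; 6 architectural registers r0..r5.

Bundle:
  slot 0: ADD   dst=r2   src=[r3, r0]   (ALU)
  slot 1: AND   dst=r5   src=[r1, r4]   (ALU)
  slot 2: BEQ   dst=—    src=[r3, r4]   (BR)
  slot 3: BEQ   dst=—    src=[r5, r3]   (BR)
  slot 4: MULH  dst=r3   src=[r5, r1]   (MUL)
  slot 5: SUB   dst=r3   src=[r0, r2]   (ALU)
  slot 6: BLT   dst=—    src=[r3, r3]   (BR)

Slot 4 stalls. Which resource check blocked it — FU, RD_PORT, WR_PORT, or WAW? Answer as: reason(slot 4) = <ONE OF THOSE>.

[0] ALU needs rd=2 wr=1: ok; after: ALU=0 MUL=2 MEM=1 BR=1, R=2, W=2
[1] ALU needs rd=2 wr=1: FU; after: ALU=0 MUL=2 MEM=1 BR=1, R=2, W=2
[2] BR needs rd=2 wr=0: ok; after: ALU=0 MUL=2 MEM=1 BR=0, R=0, W=2
[3] BR needs rd=2 wr=0: FU; after: ALU=0 MUL=2 MEM=1 BR=0, R=0, W=2
[4] MUL needs rd=2 wr=1: RD_PORT; after: ALU=0 MUL=2 MEM=1 BR=0, R=0, W=2
[5] ALU needs rd=2 wr=1: FU; after: ALU=0 MUL=2 MEM=1 BR=0, R=0, W=2
[6] BR needs rd=1 wr=0: FU; after: ALU=0 MUL=2 MEM=1 BR=0, R=0, W=2

reason(slot 4) = RD_PORT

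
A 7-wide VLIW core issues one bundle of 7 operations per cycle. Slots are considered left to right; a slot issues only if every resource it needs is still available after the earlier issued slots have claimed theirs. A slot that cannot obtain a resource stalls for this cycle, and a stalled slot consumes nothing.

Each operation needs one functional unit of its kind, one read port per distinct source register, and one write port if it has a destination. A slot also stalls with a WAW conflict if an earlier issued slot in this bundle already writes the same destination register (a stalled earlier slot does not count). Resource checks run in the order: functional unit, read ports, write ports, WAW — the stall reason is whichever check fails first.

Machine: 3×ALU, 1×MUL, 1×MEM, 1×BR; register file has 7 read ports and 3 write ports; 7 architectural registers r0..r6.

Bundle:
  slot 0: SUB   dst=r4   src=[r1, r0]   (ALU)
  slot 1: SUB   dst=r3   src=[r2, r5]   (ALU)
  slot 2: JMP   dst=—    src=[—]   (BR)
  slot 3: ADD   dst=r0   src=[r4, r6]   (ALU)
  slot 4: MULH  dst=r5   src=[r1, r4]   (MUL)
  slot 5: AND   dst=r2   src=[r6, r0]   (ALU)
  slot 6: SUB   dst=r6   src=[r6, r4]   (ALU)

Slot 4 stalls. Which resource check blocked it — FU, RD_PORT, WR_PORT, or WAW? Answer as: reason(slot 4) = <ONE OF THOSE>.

[0] ALU needs rd=2 wr=1: ok; after: ALU=2 MUL=1 MEM=1 BR=1, R=5, W=2
[1] ALU needs rd=2 wr=1: ok; after: ALU=1 MUL=1 MEM=1 BR=1, R=3, W=1
[2] BR needs rd=0 wr=0: ok; after: ALU=1 MUL=1 MEM=1 BR=0, R=3, W=1
[3] ALU needs rd=2 wr=1: ok; after: ALU=0 MUL=1 MEM=1 BR=0, R=1, W=0
[4] MUL needs rd=2 wr=1: RD_PORT; after: ALU=0 MUL=1 MEM=1 BR=0, R=1, W=0
[5] ALU needs rd=2 wr=1: FU; after: ALU=0 MUL=1 MEM=1 BR=0, R=1, W=0
[6] ALU needs rd=2 wr=1: FU; after: ALU=0 MUL=1 MEM=1 BR=0, R=1, W=0

reason(slot 4) = RD_PORT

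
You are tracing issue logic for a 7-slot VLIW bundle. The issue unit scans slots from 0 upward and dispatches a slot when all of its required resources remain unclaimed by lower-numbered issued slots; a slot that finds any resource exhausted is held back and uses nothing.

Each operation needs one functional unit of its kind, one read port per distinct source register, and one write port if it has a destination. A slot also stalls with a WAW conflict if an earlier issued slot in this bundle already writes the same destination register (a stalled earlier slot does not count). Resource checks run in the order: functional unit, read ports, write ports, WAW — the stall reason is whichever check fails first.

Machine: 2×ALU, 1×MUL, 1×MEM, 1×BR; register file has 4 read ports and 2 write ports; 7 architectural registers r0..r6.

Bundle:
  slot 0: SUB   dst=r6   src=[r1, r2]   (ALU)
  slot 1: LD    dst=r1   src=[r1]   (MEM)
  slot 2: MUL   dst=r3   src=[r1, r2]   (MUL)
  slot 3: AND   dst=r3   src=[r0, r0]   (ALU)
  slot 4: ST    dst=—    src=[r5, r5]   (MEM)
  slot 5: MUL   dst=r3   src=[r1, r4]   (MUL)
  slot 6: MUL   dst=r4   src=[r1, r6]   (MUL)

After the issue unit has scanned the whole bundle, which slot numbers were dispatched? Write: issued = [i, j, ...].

#0 ALU src=r1,r2 dispatched  <A:1 Mu:1 Ld:1 B:1 rd:2 wr:1>
#1 MEM src=r1 dispatched  <A:1 Mu:1 Ld:0 B:1 rd:1 wr:0>
#2 MUL src=r1,r2 held:RD_PORT  <A:1 Mu:1 Ld:0 B:1 rd:1 wr:0>
#3 ALU src=r0,r0 held:WR_PORT  <A:1 Mu:1 Ld:0 B:1 rd:1 wr:0>
#4 MEM src=r5,r5 held:FU  <A:1 Mu:1 Ld:0 B:1 rd:1 wr:0>
#5 MUL src=r1,r4 held:RD_PORT  <A:1 Mu:1 Ld:0 B:1 rd:1 wr:0>
#6 MUL src=r1,r6 held:RD_PORT  <A:1 Mu:1 Ld:0 B:1 rd:1 wr:0>

issued = [0, 1]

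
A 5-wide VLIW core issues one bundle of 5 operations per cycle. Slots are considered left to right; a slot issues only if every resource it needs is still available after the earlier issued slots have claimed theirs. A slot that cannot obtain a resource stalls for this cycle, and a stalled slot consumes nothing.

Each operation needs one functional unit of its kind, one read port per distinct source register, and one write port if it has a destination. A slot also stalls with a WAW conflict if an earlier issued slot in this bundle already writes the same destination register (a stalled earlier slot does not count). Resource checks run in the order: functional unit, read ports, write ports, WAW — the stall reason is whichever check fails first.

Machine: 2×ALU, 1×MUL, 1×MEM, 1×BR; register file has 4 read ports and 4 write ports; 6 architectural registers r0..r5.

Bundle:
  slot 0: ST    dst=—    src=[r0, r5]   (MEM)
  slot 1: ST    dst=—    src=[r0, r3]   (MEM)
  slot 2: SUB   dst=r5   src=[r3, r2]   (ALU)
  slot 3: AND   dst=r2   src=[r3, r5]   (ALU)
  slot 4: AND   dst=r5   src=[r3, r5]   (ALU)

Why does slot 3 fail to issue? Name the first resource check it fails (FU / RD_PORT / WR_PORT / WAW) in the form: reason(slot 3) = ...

slot 0 (MEM): ISSUE — free A2,Mu1,Ld0,B1 rp2 wp4
slot 1 (MEM): stall FU — free A2,Mu1,Ld0,B1 rp2 wp4
slot 2 (ALU): ISSUE — free A1,Mu1,Ld0,B1 rp0 wp3
slot 3 (ALU): stall RD_PORT — free A1,Mu1,Ld0,B1 rp0 wp3
slot 4 (ALU): stall RD_PORT — free A1,Mu1,Ld0,B1 rp0 wp3

reason(slot 3) = RD_PORT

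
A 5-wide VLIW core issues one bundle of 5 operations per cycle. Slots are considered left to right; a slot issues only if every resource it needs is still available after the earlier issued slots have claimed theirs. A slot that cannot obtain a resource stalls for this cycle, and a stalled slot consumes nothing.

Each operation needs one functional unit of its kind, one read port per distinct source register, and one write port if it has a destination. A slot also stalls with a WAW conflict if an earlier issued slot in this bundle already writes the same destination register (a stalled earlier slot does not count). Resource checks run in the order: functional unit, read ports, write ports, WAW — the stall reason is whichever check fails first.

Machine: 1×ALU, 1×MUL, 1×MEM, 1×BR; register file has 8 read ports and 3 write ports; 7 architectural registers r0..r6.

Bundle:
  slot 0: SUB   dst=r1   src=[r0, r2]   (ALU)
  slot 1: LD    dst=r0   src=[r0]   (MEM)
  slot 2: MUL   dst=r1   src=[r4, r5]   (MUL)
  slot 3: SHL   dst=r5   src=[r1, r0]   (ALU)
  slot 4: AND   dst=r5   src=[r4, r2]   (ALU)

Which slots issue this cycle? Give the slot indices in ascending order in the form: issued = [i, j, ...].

issued = [0, 1]

#0 ALU src=r0,r2 dispatched  <A:0 Mu:1 Ld:1 B:1 rd:6 wr:2>
#1 MEM src=r0 dispatched  <A:0 Mu:1 Ld:0 B:1 rd:5 wr:1>
#2 MUL src=r4,r5 held:WAW  <A:0 Mu:1 Ld:0 B:1 rd:5 wr:1>
#3 ALU src=r1,r0 held:FU  <A:0 Mu:1 Ld:0 B:1 rd:5 wr:1>
#4 ALU src=r4,r2 held:FU  <A:0 Mu:1 Ld:0 B:1 rd:5 wr:1>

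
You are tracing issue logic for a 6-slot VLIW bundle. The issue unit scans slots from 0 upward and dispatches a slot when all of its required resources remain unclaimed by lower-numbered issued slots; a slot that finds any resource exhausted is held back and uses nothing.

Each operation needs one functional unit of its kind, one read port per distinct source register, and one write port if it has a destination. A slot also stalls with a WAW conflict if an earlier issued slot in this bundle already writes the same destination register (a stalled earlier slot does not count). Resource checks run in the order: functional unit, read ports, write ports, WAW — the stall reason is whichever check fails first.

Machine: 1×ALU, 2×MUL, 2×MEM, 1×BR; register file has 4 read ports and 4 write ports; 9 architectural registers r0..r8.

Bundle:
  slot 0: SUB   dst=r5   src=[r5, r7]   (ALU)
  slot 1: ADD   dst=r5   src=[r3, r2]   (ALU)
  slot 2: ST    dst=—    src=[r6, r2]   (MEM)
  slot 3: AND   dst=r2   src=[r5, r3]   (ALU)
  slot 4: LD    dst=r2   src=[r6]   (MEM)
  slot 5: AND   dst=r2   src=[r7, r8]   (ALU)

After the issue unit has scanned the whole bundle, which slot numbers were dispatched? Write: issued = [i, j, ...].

#0 ALU src=r5,r7 dispatched  <A:0 Mu:2 Ld:2 B:1 rd:2 wr:3>
#1 ALU src=r3,r2 held:FU  <A:0 Mu:2 Ld:2 B:1 rd:2 wr:3>
#2 MEM src=r6,r2 dispatched  <A:0 Mu:2 Ld:1 B:1 rd:0 wr:3>
#3 ALU src=r5,r3 held:FU  <A:0 Mu:2 Ld:1 B:1 rd:0 wr:3>
#4 MEM src=r6 held:RD_PORT  <A:0 Mu:2 Ld:1 B:1 rd:0 wr:3>
#5 ALU src=r7,r8 held:FU  <A:0 Mu:2 Ld:1 B:1 rd:0 wr:3>

issued = [0, 2]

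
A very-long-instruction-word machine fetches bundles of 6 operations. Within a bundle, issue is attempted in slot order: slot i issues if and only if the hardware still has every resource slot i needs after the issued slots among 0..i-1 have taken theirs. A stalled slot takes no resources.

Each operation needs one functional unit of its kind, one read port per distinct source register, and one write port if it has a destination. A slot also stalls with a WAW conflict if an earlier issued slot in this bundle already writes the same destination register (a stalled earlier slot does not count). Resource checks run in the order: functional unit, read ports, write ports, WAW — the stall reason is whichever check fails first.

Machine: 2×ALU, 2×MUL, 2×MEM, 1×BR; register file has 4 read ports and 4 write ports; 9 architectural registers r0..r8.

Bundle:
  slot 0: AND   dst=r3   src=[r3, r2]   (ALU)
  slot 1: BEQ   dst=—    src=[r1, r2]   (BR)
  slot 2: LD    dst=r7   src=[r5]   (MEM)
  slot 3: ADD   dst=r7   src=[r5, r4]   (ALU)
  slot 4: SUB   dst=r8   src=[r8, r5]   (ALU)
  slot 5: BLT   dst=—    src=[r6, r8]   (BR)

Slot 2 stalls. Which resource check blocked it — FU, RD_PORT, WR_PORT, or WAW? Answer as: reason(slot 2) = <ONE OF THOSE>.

[0] ALU needs rd=2 wr=1: ok; after: ALU=1 MUL=2 MEM=2 BR=1, R=2, W=3
[1] BR needs rd=2 wr=0: ok; after: ALU=1 MUL=2 MEM=2 BR=0, R=0, W=3
[2] MEM needs rd=1 wr=1: RD_PORT; after: ALU=1 MUL=2 MEM=2 BR=0, R=0, W=3
[3] ALU needs rd=2 wr=1: RD_PORT; after: ALU=1 MUL=2 MEM=2 BR=0, R=0, W=3
[4] ALU needs rd=2 wr=1: RD_PORT; after: ALU=1 MUL=2 MEM=2 BR=0, R=0, W=3
[5] BR needs rd=2 wr=0: FU; after: ALU=1 MUL=2 MEM=2 BR=0, R=0, W=3

reason(slot 2) = RD_PORT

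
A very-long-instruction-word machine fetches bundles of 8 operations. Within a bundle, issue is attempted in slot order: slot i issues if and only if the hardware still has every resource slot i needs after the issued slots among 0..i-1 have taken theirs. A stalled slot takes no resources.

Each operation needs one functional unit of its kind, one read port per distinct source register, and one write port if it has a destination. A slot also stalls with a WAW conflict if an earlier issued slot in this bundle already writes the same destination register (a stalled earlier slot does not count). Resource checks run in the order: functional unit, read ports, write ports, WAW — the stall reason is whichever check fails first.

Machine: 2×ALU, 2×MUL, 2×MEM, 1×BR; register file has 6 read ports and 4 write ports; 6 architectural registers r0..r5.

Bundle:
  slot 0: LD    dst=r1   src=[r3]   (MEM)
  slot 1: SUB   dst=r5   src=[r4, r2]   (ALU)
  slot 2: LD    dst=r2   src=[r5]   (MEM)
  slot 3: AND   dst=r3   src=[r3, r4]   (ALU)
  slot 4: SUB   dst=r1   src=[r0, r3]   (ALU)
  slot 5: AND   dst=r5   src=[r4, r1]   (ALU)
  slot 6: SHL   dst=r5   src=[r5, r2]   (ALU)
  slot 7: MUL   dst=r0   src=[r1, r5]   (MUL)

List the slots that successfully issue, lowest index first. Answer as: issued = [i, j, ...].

  0. MEM→r1 ⇒ go  {2A/2Mu/1Ld/1B | 5r 3w}
  1. ALU→r5 ⇒ go  {1A/2Mu/1Ld/1B | 3r 2w}
  2. MEM→r2 ⇒ go  {1A/2Mu/0Ld/1B | 2r 1w}
  3. ALU→r3 ⇒ go  {0A/2Mu/0Ld/1B | 0r 0w}
  4. ALU→r1 ⇒ no(FU)  {0A/2Mu/0Ld/1B | 0r 0w}
  5. ALU→r5 ⇒ no(FU)  {0A/2Mu/0Ld/1B | 0r 0w}
  6. ALU→r5 ⇒ no(FU)  {0A/2Mu/0Ld/1B | 0r 0w}
  7. MUL→r0 ⇒ no(RD_PORT)  {0A/2Mu/0Ld/1B | 0r 0w}

issued = [0, 1, 2, 3]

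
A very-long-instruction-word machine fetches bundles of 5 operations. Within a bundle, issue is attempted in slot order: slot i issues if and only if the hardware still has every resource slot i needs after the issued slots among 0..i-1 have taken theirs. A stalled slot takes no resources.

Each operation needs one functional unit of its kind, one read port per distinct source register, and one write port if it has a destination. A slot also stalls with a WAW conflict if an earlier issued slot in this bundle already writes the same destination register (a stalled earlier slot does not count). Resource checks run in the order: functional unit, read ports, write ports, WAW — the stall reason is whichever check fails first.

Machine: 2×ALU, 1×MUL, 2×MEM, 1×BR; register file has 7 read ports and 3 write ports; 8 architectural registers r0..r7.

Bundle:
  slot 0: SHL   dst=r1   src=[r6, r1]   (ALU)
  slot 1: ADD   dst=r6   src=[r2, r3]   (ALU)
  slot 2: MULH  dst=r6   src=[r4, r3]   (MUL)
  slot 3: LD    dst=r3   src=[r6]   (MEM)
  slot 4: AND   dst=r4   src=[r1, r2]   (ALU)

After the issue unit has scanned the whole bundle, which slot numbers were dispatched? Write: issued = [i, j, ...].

issued = [0, 1, 3]

#0 ALU src=r6,r1 dispatched  <A:1 Mu:1 Ld:2 B:1 rd:5 wr:2>
#1 ALU src=r2,r3 dispatched  <A:0 Mu:1 Ld:2 B:1 rd:3 wr:1>
#2 MUL src=r4,r3 held:WAW  <A:0 Mu:1 Ld:2 B:1 rd:3 wr:1>
#3 MEM src=r6 dispatched  <A:0 Mu:1 Ld:1 B:1 rd:2 wr:0>
#4 ALU src=r1,r2 held:FU  <A:0 Mu:1 Ld:1 B:1 rd:2 wr:0>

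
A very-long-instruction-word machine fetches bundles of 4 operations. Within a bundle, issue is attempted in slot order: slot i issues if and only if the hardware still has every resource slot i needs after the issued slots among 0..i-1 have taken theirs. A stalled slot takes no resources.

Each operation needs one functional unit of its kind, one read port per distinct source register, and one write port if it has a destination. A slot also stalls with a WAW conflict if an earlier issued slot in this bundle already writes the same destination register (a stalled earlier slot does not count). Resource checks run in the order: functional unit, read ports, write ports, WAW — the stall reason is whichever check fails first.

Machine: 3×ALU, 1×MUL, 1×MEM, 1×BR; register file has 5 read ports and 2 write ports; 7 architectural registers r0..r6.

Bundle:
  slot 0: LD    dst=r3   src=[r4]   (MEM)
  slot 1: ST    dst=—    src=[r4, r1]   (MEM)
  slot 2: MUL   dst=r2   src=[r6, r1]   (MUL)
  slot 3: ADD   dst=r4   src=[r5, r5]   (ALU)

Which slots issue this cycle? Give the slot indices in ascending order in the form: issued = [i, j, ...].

issued = [0, 2]

  0. MEM→r3 ⇒ go  {3A/1Mu/0Ld/1B | 4r 1w}
  1. MEM ⇒ no(FU)  {3A/1Mu/0Ld/1B | 4r 1w}
  2. MUL→r2 ⇒ go  {3A/0Mu/0Ld/1B | 2r 0w}
  3. ALU→r4 ⇒ no(WR_PORT)  {3A/0Mu/0Ld/1B | 2r 0w}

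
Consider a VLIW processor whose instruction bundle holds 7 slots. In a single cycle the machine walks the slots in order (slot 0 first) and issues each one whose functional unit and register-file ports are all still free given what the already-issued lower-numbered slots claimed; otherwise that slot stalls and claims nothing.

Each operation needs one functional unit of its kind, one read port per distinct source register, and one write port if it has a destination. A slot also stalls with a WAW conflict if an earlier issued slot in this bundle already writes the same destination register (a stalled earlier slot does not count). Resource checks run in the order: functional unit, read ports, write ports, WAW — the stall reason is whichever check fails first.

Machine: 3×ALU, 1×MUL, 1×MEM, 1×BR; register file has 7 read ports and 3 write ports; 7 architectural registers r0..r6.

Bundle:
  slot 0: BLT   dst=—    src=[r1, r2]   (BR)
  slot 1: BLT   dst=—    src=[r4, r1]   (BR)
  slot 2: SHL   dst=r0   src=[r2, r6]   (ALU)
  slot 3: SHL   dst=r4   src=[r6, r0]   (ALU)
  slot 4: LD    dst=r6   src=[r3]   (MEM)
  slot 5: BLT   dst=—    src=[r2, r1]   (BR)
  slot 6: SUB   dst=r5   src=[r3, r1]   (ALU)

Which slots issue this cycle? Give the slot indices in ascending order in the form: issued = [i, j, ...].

issued = [0, 2, 3, 4]

(0) want 1×BR +2rd +0wr — yes → AL3|MU1|ME1|BR0|rd5|wr3
(1) want 1×BR +2rd +0wr — FU → AL3|MU1|ME1|BR0|rd5|wr3
(2) want 1×ALU +2rd +1wr — yes → AL2|MU1|ME1|BR0|rd3|wr2
(3) want 1×ALU +2rd +1wr — yes → AL1|MU1|ME1|BR0|rd1|wr1
(4) want 1×MEM +1rd +1wr — yes → AL1|MU1|ME0|BR0|rd0|wr0
(5) want 1×BR +2rd +0wr — FU → AL1|MU1|ME0|BR0|rd0|wr0
(6) want 1×ALU +2rd +1wr — RD_PORT → AL1|MU1|ME0|BR0|rd0|wr0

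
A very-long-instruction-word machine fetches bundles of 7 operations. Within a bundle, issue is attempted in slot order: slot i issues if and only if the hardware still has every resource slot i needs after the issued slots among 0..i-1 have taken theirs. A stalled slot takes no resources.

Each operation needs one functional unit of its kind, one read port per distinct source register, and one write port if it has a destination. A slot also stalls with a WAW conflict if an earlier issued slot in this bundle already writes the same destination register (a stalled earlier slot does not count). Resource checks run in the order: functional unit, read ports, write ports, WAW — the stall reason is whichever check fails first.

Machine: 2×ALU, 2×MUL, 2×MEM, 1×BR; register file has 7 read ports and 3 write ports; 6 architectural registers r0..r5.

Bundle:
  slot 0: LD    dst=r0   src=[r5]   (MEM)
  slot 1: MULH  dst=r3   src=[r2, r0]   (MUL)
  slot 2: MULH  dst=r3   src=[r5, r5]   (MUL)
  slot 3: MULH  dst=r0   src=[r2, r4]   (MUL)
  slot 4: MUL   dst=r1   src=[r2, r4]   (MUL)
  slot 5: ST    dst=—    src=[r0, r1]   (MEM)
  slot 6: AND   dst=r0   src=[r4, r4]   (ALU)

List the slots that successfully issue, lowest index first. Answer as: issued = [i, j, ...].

issued = [0, 1, 4, 5]

slot 0 (MEM): ISSUE — free A2,Mu2,Ld1,B1 rp6 wp2
slot 1 (MUL): ISSUE — free A2,Mu1,Ld1,B1 rp4 wp1
slot 2 (MUL): stall WAW — free A2,Mu1,Ld1,B1 rp4 wp1
slot 3 (MUL): stall WAW — free A2,Mu1,Ld1,B1 rp4 wp1
slot 4 (MUL): ISSUE — free A2,Mu0,Ld1,B1 rp2 wp0
slot 5 (MEM): ISSUE — free A2,Mu0,Ld0,B1 rp0 wp0
slot 6 (ALU): stall RD_PORT — free A2,Mu0,Ld0,B1 rp0 wp0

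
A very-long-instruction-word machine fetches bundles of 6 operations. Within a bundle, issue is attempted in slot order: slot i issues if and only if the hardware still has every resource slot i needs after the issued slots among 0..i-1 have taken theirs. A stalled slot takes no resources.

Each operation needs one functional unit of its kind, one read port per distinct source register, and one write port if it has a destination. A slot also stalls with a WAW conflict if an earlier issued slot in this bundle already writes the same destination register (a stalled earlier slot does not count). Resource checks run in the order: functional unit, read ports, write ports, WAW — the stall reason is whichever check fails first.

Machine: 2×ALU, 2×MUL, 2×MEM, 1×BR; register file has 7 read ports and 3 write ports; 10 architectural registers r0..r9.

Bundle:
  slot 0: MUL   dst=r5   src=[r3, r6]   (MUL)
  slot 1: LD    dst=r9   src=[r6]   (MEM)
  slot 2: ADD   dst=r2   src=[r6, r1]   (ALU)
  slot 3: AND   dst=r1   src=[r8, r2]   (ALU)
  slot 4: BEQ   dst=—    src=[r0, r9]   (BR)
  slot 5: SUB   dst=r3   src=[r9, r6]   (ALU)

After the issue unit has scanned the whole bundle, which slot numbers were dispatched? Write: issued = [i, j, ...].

[0] MUL needs rd=2 wr=1: ok; after: ALU=2 MUL=1 MEM=2 BR=1, R=5, W=2
[1] MEM needs rd=1 wr=1: ok; after: ALU=2 MUL=1 MEM=1 BR=1, R=4, W=1
[2] ALU needs rd=2 wr=1: ok; after: ALU=1 MUL=1 MEM=1 BR=1, R=2, W=0
[3] ALU needs rd=2 wr=1: WR_PORT; after: ALU=1 MUL=1 MEM=1 BR=1, R=2, W=0
[4] BR needs rd=2 wr=0: ok; after: ALU=1 MUL=1 MEM=1 BR=0, R=0, W=0
[5] ALU needs rd=2 wr=1: RD_PORT; after: ALU=1 MUL=1 MEM=1 BR=0, R=0, W=0

issued = [0, 1, 2, 4]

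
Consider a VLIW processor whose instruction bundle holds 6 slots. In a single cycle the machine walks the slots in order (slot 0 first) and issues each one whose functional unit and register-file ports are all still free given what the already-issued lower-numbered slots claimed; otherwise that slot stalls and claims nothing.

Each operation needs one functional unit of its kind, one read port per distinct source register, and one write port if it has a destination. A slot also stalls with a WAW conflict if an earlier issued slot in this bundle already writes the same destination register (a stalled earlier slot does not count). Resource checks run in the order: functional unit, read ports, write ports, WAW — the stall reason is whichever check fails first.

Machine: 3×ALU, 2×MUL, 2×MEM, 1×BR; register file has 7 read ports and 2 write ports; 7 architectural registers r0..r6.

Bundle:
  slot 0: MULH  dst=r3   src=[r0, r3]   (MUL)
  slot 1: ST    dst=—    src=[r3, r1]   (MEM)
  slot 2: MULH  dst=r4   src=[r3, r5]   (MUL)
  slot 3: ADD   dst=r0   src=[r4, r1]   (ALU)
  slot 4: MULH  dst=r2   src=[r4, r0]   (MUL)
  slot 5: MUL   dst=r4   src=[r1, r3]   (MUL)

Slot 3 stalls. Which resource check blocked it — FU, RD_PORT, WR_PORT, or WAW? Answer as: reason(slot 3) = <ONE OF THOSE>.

  0. MUL→r3 ⇒ go  {3A/1Mu/2Ld/1B | 5r 1w}
  1. MEM ⇒ go  {3A/1Mu/1Ld/1B | 3r 1w}
  2. MUL→r4 ⇒ go  {3A/0Mu/1Ld/1B | 1r 0w}
  3. ALU→r0 ⇒ no(RD_PORT)  {3A/0Mu/1Ld/1B | 1r 0w}
  4. MUL→r2 ⇒ no(FU)  {3A/0Mu/1Ld/1B | 1r 0w}
  5. MUL→r4 ⇒ no(FU)  {3A/0Mu/1Ld/1B | 1r 0w}

reason(slot 3) = RD_PORT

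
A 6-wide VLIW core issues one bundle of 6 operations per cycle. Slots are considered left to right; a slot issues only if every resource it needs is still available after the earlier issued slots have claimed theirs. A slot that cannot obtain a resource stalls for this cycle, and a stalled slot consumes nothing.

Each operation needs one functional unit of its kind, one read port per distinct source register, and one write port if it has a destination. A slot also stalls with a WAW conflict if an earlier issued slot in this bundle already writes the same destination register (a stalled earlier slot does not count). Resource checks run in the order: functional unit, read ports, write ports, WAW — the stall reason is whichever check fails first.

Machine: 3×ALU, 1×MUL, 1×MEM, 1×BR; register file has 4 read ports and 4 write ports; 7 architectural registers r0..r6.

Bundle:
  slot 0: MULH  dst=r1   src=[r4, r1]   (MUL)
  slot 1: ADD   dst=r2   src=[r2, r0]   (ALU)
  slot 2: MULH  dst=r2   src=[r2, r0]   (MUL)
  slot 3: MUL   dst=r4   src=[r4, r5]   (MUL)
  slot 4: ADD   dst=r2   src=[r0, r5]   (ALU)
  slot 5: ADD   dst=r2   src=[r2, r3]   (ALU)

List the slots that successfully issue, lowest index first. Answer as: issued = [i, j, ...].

issued = [0, 1]

(0) want 1×MUL +2rd +1wr — yes → AL3|MU0|ME1|BR1|rd2|wr3
(1) want 1×ALU +2rd +1wr — yes → AL2|MU0|ME1|BR1|rd0|wr2
(2) want 1×MUL +2rd +1wr — FU → AL2|MU0|ME1|BR1|rd0|wr2
(3) want 1×MUL +2rd +1wr — FU → AL2|MU0|ME1|BR1|rd0|wr2
(4) want 1×ALU +2rd +1wr — RD_PORT → AL2|MU0|ME1|BR1|rd0|wr2
(5) want 1×ALU +2rd +1wr — RD_PORT → AL2|MU0|ME1|BR1|rd0|wr2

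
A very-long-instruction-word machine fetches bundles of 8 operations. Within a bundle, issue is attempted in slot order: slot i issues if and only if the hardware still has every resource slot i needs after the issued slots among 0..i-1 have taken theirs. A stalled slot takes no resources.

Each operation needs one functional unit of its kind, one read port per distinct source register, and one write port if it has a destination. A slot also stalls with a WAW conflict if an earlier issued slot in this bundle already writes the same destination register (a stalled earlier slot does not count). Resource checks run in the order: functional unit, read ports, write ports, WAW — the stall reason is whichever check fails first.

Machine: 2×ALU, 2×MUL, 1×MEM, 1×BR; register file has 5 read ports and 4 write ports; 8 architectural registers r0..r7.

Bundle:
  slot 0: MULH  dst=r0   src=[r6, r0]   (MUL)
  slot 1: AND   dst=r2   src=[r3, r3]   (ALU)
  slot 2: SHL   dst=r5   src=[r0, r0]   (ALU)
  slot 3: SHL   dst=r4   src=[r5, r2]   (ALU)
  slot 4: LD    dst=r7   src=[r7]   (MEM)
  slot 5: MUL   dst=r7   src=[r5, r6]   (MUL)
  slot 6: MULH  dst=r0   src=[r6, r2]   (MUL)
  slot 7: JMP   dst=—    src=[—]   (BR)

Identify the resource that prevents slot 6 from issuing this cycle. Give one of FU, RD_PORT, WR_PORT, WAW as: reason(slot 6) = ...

reason(slot 6) = RD_PORT

slot 0 (MUL): ISSUE — free A2,Mu1,Ld1,B1 rp3 wp3
slot 1 (ALU): ISSUE — free A1,Mu1,Ld1,B1 rp2 wp2
slot 2 (ALU): ISSUE — free A0,Mu1,Ld1,B1 rp1 wp1
slot 3 (ALU): stall FU — free A0,Mu1,Ld1,B1 rp1 wp1
slot 4 (MEM): ISSUE — free A0,Mu1,Ld0,B1 rp0 wp0
slot 5 (MUL): stall RD_PORT — free A0,Mu1,Ld0,B1 rp0 wp0
slot 6 (MUL): stall RD_PORT — free A0,Mu1,Ld0,B1 rp0 wp0
slot 7 (BR): ISSUE — free A0,Mu1,Ld0,B0 rp0 wp0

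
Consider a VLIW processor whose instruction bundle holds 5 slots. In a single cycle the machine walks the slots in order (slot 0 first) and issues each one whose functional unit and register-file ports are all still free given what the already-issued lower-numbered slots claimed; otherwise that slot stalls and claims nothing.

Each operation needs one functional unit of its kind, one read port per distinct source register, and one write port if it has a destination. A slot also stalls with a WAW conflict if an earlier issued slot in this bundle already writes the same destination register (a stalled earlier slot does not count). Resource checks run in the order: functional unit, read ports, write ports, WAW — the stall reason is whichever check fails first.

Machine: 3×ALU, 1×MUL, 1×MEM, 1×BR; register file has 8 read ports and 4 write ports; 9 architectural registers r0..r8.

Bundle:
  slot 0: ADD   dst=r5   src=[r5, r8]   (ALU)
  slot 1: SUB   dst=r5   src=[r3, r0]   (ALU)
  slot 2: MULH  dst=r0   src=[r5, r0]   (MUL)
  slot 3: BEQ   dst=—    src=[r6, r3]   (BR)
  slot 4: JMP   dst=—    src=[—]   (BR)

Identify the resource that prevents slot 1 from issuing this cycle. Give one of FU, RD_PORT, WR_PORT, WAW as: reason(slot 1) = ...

[0] ALU needs rd=2 wr=1: ok; after: ALU=2 MUL=1 MEM=1 BR=1, R=6, W=3
[1] ALU needs rd=2 wr=1: WAW; after: ALU=2 MUL=1 MEM=1 BR=1, R=6, W=3
[2] MUL needs rd=2 wr=1: ok; after: ALU=2 MUL=0 MEM=1 BR=1, R=4, W=2
[3] BR needs rd=2 wr=0: ok; after: ALU=2 MUL=0 MEM=1 BR=0, R=2, W=2
[4] BR needs rd=0 wr=0: FU; after: ALU=2 MUL=0 MEM=1 BR=0, R=2, W=2

reason(slot 1) = WAW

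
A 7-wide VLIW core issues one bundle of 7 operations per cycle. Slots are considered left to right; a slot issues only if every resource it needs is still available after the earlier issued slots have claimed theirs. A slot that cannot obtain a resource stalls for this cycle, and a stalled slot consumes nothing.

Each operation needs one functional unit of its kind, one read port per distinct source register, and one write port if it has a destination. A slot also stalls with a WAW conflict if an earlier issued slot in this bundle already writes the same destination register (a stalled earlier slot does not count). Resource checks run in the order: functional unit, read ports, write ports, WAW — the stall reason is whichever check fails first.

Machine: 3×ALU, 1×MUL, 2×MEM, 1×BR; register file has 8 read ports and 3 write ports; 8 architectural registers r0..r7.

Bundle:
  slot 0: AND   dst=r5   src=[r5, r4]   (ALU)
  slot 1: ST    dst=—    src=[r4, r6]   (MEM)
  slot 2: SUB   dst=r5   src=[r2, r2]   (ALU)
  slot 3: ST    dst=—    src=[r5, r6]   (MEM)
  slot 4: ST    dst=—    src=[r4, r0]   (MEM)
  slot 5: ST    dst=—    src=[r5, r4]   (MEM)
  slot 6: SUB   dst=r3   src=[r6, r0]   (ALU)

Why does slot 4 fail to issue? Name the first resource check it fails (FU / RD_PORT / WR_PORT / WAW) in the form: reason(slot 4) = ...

(0) want 1×ALU +2rd +1wr — yes → AL2|MU1|ME2|BR1|rd6|wr2
(1) want 1×MEM +2rd +0wr — yes → AL2|MU1|ME1|BR1|rd4|wr2
(2) want 1×ALU +1rd +1wr — WAW → AL2|MU1|ME1|BR1|rd4|wr2
(3) want 1×MEM +2rd +0wr — yes → AL2|MU1|ME0|BR1|rd2|wr2
(4) want 1×MEM +2rd +0wr — FU → AL2|MU1|ME0|BR1|rd2|wr2
(5) want 1×MEM +2rd +0wr — FU → AL2|MU1|ME0|BR1|rd2|wr2
(6) want 1×ALU +2rd +1wr — yes → AL1|MU1|ME0|BR1|rd0|wr1

reason(slot 4) = FU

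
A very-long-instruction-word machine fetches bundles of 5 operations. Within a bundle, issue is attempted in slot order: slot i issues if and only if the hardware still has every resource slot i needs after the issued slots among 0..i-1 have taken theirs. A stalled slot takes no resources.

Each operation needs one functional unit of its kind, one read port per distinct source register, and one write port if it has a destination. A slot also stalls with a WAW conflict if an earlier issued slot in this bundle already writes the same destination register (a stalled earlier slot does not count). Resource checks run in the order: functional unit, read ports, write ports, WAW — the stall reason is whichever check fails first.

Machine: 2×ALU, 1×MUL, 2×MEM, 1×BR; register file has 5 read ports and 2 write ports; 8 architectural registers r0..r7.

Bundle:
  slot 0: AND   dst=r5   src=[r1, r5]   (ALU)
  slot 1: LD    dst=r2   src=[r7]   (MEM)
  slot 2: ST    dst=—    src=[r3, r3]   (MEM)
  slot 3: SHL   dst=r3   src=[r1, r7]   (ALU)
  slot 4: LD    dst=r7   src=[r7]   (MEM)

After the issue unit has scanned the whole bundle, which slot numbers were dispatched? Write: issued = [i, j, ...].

(0) want 1×ALU +2rd +1wr — yes → AL1|MU1|ME2|BR1|rd3|wr1
(1) want 1×MEM +1rd +1wr — yes → AL1|MU1|ME1|BR1|rd2|wr0
(2) want 1×MEM +1rd +0wr — yes → AL1|MU1|ME0|BR1|rd1|wr0
(3) want 1×ALU +2rd +1wr — RD_PORT → AL1|MU1|ME0|BR1|rd1|wr0
(4) want 1×MEM +1rd +1wr — FU → AL1|MU1|ME0|BR1|rd1|wr0

issued = [0, 1, 2]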